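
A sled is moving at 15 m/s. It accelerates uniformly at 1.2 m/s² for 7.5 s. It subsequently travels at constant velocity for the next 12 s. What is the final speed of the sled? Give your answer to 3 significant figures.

Phase 1 (accelerating): v₀ = 15.0 m/s, a = 1.2 m/s².
v = v₀ + at = 15.0 + (1.2)(7.5) = 24.0 m/s
Δx = v₀t + ½at² = 15.0·7.5 + 0.5·1.2·7.5² = 146 m

Phase 2 (constant speed): v₀ = 24.0 m/s, a = 0 m/s².
v = v₀ + at = 24.0 + (0)(12) = 24.0 m/s
Δx = v₀t + ½at² = 24.0·12 + 0.5·0·12² = 288 m
Final speed = 24.0 m/s

24.0 m/s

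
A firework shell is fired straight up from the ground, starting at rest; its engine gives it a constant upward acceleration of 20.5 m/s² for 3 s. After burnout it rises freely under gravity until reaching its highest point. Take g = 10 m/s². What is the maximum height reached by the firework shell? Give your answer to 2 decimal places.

Phase 1 (powered ascent): v₀ = 0 m/s, a = 20.5 m/s².
v = v₀ + at = 0 + (20.5)(3) = 61.5 m/s
Δx = v₀t + ½at² = 0·3 + 0.5·20.5·3² = 92.2 m

Phase 2 (coasting upward): v₀ = 61.5 m/s, a = -10 m/s².
v = v₀ + at → t = (0 − 61.5) / -10 = 6.15 s
v² = v₀² + 2aΔx → Δx = (0² − 61.5²)/(2·-10) = 189 m
Maximum height = 92.2 + 189 = 281 m

281.36 m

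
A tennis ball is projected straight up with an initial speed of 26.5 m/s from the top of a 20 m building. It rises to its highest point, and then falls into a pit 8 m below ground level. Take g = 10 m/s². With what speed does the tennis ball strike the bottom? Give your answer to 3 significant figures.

35.5 m/s

Phase 1 (rising): v₀ = 26.5 m/s, a = -10 m/s².
v = v₀ + at → t = (0 − 26.5) / -10 = 2.65 s
v² = v₀² + 2aΔx → Δx = (0² − 26.5²)/(2·-10) = 35.1 m

Phase 2 (falling): v₀ = 0 m/s, a = -10 m/s².
Falls 63.1 m from rest: t = √(2·63.1/10) = 3.55 s; v = g·t = 35.5 m/s.
Final speed = 35.5 m/s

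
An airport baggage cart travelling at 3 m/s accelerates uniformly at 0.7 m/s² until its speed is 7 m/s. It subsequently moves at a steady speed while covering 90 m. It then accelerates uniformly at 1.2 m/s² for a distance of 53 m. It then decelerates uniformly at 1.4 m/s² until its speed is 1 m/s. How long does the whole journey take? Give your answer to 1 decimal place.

32.6 s

Phase 1 (accelerating): v₀ = 3.00 m/s, a = 0.7 m/s².
v = v₀ + at → t = (7 − 3.00) / 0.7 = 5.71 s
v² = v₀² + 2aΔx → Δx = (7² − 3.00²)/(2·0.7) = 28.6 m

Phase 2 (constant speed): v₀ = 7.00 m/s, a = 0 m/s².
Constant speed: t = d/v = 90/7.00 = 12.9 s

Phase 3 (accelerating): v₀ = 7.00 m/s, a = 1.2 m/s².
v² = v₀² + 2aΔx = 7.00² + 2·1.2·53 = 176 → v = 13.3 m/s
t = (v − v₀)/a = (13.3 − 7.00)/1.2 = 5.23 s

Phase 4 (decelerating): v₀ = 13.3 m/s, a = -1.4 m/s².
v = v₀ + at → t = (1 − 13.3) / -1.4 = 8.77 s
v² = v₀² + 2aΔx → Δx = (1² − 13.3²)/(2·-1.4) = 62.6 m
Total time = 5.71 + 12.9 + 5.23 + 8.77 = 32.6 s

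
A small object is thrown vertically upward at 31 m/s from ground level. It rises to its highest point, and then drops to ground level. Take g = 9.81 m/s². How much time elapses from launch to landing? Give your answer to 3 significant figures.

Phase 1 (rising): v₀ = 31.0 m/s, a = -9.81 m/s².
v = v₀ + at → t = (0 − 31.0) / -9.81 = 3.16 s
v² = v₀² + 2aΔx → Δx = (0² − 31.0²)/(2·-9.81) = 49.0 m

Phase 2 (falling): v₀ = 0 m/s, a = -9.81 m/s².
Falls 49.0 m from rest: t = √(2·49.0/9.81) = 3.16 s; v = g·t = 31.0 m/s.
Total time = 3.16 + 3.16 = 6.32 s

6.32 s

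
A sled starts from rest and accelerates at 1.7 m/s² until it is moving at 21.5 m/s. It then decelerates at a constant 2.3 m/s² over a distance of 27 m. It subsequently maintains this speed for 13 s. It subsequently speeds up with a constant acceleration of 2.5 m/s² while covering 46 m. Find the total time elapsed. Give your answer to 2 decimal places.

Phase 1 (accelerating): v₀ = 0 m/s, a = 1.7 m/s².
v = v₀ + at → t = (21.5 − 0) / 1.7 = 12.6 s
v² = v₀² + 2aΔx → Δx = (21.5² − 0²)/(2·1.7) = 136 m

Phase 2 (decelerating): v₀ = 21.5 m/s, a = -2.3 m/s².
v² = v₀² + 2aΔx = 21.5² + 2·-2.3·27 = 338 → v = 18.4 m/s
t = (v − v₀)/a = (18.4 − 21.5)/-2.3 = 1.35 s

Phase 3 (constant speed): v₀ = 18.4 m/s, a = 0 m/s².
v = v₀ + at = 18.4 + (0)(13) = 18.4 m/s
Δx = v₀t + ½at² = 18.4·13 + 0.5·0·13² = 239 m

Phase 4 (accelerating): v₀ = 18.4 m/s, a = 2.5 m/s².
v² = v₀² + 2aΔx = 18.4² + 2·2.5·46 = 568 → v = 23.8 m/s
t = (v − v₀)/a = (23.8 − 18.4)/2.5 = 2.18 s
Total time = 12.6 + 1.35 + 13.0 + 2.18 = 29.2 s

29.18 s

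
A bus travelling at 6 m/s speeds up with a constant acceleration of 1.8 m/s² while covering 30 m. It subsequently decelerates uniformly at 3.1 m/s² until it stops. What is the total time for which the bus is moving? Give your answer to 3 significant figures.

7.20 s

Phase 1 (accelerating): v₀ = 6.00 m/s, a = 1.8 m/s².
v² = v₀² + 2aΔx = 6.00² + 2·1.8·30 = 144 → v = 12.0 m/s
t = (v − v₀)/a = (12.0 − 6.00)/1.8 = 3.33 s

Phase 2 (decelerating): v₀ = 12.0 m/s, a = -3.1 m/s².
v = v₀ + at → t = (0 − 12.0) / -3.1 = 3.87 s
v² = v₀² + 2aΔx → Δx = (0² − 12.0²)/(2·-3.1) = 23.2 m
Total time = 3.33 + 3.87 = 7.20 s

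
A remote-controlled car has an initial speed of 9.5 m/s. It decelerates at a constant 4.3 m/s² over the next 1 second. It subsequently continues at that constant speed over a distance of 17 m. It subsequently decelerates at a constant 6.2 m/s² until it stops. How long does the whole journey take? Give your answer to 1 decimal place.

Phase 1 (decelerating): v₀ = 9.50 m/s, a = -4.3 m/s².
v = v₀ + at = 9.50 + (-4.3)(1) = 5.20 m/s
Δx = v₀t + ½at² = 9.50·1 + 0.5·-4.3·1² = 7.35 m

Phase 2 (constant speed): v₀ = 5.20 m/s, a = 0 m/s².
Constant speed: t = d/v = 17/5.20 = 3.27 s

Phase 3 (decelerating): v₀ = 5.20 m/s, a = -6.2 m/s².
v = v₀ + at → t = (0 − 5.20) / -6.2 = 0.839 s
v² = v₀² + 2aΔx → Δx = (0² − 5.20²)/(2·-6.2) = 2.18 m
Total time = 1.00 + 3.27 + 0.839 = 5.11 s

5.1 s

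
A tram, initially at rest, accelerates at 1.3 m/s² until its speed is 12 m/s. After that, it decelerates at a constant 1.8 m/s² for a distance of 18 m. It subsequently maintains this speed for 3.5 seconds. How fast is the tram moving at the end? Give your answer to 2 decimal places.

8.90 m/s

Phase 1 (accelerating): v₀ = 0 m/s, a = 1.3 m/s².
v = v₀ + at → t = (12 − 0) / 1.3 = 9.23 s
v² = v₀² + 2aΔx → Δx = (12² − 0²)/(2·1.3) = 55.4 m

Phase 2 (decelerating): v₀ = 12.0 m/s, a = -1.8 m/s².
v² = v₀² + 2aΔx = 12.0² + 2·-1.8·18 = 79.2 → v = 8.90 m/s
t = (v − v₀)/a = (8.90 − 12.0)/-1.8 = 1.72 s

Phase 3 (constant speed): v₀ = 8.90 m/s, a = 0 m/s².
v = v₀ + at = 8.90 + (0)(3.5) = 8.90 m/s
Δx = v₀t + ½at² = 8.90·3.5 + 0.5·0·3.5² = 31.1 m
Final speed = 8.90 m/s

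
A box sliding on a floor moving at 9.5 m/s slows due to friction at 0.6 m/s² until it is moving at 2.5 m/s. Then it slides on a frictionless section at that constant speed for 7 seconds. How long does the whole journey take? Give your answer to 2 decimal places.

Phase 1 (decelerating): v₀ = 9.50 m/s, a = -0.6 m/s².
v = v₀ + at → t = (2.5 − 9.50) / -0.6 = 11.7 s
v² = v₀² + 2aΔx → Δx = (2.5² − 9.50²)/(2·-0.6) = 70.0 m

Phase 2 (constant speed): v₀ = 2.50 m/s, a = 0 m/s².
v = v₀ + at = 2.50 + (0)(7) = 2.50 m/s
Δx = v₀t + ½at² = 2.50·7 + 0.5·0·7² = 17.5 m
Total time = 11.7 + 7.00 = 18.7 s

18.67 s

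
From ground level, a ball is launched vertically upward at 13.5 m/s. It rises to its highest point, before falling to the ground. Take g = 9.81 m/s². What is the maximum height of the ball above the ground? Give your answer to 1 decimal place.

Phase 1 (rising): v₀ = 13.5 m/s, a = -9.81 m/s².
v = v₀ + at → t = (0 − 13.5) / -9.81 = 1.38 s
v² = v₀² + 2aΔx → Δx = (0² − 13.5²)/(2·-9.81) = 9.29 m
Maximum height = 9.29 m

9.3 m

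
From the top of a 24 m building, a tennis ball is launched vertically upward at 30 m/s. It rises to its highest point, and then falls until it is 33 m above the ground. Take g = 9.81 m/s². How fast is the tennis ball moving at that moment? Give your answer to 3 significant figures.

26.9 m/s

Phase 1 (rising): v₀ = 30.0 m/s, a = -9.81 m/s².
v = v₀ + at → t = (0 − 30.0) / -9.81 = 3.06 s
v² = v₀² + 2aΔx → Δx = (0² − 30.0²)/(2·-9.81) = 45.9 m

Phase 2 (falling): v₀ = 0 m/s, a = -9.81 m/s².
Falls 36.9 m from rest: t = √(2·36.9/9.81) = 2.74 s; v = g·t = 26.9 m/s.
Final speed = 26.9 m/s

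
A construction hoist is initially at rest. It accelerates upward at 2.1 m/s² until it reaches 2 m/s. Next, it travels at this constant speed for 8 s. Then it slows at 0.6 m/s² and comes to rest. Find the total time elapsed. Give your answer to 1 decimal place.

12.3 s

Phase 1 (accelerating): v₀ = 0 m/s, a = 2.1 m/s².
v = v₀ + at → t = (2 − 0) / 2.1 = 0.952 s
v² = v₀² + 2aΔx → Δx = (2² − 0²)/(2·2.1) = 0.952 m

Phase 2 (constant speed): v₀ = 2.00 m/s, a = 0 m/s².
v = v₀ + at = 2.00 + (0)(8) = 2.00 m/s
Δx = v₀t + ½at² = 2.00·8 + 0.5·0·8² = 16.0 m

Phase 3 (decelerating): v₀ = 2.00 m/s, a = -0.6 m/s².
v = v₀ + at → t = (0 − 2.00) / -0.6 = 3.33 s
v² = v₀² + 2aΔx → Δx = (0² − 2.00²)/(2·-0.6) = 3.33 m
Total time = 0.952 + 8.00 + 3.33 = 12.3 s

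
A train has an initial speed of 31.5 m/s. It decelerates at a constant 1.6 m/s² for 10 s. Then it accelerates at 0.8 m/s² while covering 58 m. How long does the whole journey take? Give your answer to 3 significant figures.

13.4 s

Phase 1 (decelerating): v₀ = 31.5 m/s, a = -1.6 m/s².
v = v₀ + at = 31.5 + (-1.6)(10) = 15.5 m/s
Δx = v₀t + ½at² = 31.5·10 + 0.5·-1.6·10² = 235 m

Phase 2 (accelerating): v₀ = 15.5 m/s, a = 0.8 m/s².
v² = v₀² + 2aΔx = 15.5² + 2·0.8·58 = 333 → v = 18.2 m/s
t = (v − v₀)/a = (18.2 − 15.5)/0.8 = 3.44 s
Total time = 10.0 + 3.44 = 13.4 s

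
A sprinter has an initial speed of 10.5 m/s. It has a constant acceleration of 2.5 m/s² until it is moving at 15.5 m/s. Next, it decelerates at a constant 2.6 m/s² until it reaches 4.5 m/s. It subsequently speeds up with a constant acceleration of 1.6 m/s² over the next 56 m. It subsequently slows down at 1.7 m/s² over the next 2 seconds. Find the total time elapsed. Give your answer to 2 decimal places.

14.24 s

Phase 1 (accelerating): v₀ = 10.5 m/s, a = 2.5 m/s².
v = v₀ + at → t = (15.5 − 10.5) / 2.5 = 2.00 s
v² = v₀² + 2aΔx → Δx = (15.5² − 10.5²)/(2·2.5) = 26.0 m

Phase 2 (decelerating): v₀ = 15.5 m/s, a = -2.6 m/s².
v = v₀ + at → t = (4.5 − 15.5) / -2.6 = 4.23 s
v² = v₀² + 2aΔx → Δx = (4.5² − 15.5²)/(2·-2.6) = 42.3 m

Phase 3 (accelerating): v₀ = 4.50 m/s, a = 1.6 m/s².
v² = v₀² + 2aΔx = 4.50² + 2·1.6·56 = 199 → v = 14.1 m/s
t = (v − v₀)/a = (14.1 − 4.50)/1.6 = 6.01 s

Phase 4 (decelerating): v₀ = 14.1 m/s, a = -1.7 m/s².
v = v₀ + at = 14.1 + (-1.7)(2) = 10.7 m/s
Δx = v₀t + ½at² = 14.1·2 + 0.5·-1.7·2² = 24.8 m
Total time = 2.00 + 4.23 + 6.01 + 2.00 = 14.2 s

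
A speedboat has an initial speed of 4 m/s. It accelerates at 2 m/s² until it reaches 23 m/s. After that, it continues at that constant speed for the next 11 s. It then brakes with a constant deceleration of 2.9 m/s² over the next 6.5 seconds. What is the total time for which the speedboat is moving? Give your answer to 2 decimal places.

27.00 s

Phase 1 (accelerating): v₀ = 4.00 m/s, a = 2 m/s².
v = v₀ + at → t = (23 − 4.00) / 2 = 9.50 s
v² = v₀² + 2aΔx → Δx = (23² − 4.00²)/(2·2) = 128 m

Phase 2 (constant speed): v₀ = 23.0 m/s, a = 0 m/s².
v = v₀ + at = 23.0 + (0)(11) = 23.0 m/s
Δx = v₀t + ½at² = 23.0·11 + 0.5·0·11² = 253 m

Phase 3 (decelerating): v₀ = 23.0 m/s, a = -2.9 m/s².
v = v₀ + at = 23.0 + (-2.9)(6.5) = 4.15 m/s
Δx = v₀t + ½at² = 23.0·6.5 + 0.5·-2.9·6.5² = 88.2 m
Total time = 9.50 + 11.0 + 6.50 = 27.0 s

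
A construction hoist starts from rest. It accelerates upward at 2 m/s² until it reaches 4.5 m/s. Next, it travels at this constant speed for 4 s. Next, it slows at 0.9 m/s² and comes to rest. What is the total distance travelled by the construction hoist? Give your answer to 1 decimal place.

Phase 1 (accelerating): v₀ = 0 m/s, a = 2 m/s².
v = v₀ + at → t = (4.5 − 0) / 2 = 2.25 s
v² = v₀² + 2aΔx → Δx = (4.5² − 0²)/(2·2) = 5.06 m

Phase 2 (constant speed): v₀ = 4.50 m/s, a = 0 m/s².
v = v₀ + at = 4.50 + (0)(4) = 4.50 m/s
Δx = v₀t + ½at² = 4.50·4 + 0.5·0·4² = 18.0 m

Phase 3 (decelerating): v₀ = 4.50 m/s, a = -0.9 m/s².
v = v₀ + at → t = (0 − 4.50) / -0.9 = 5.00 s
v² = v₀² + 2aΔx → Δx = (0² − 4.50²)/(2·-0.9) = 11.2 m
Total distance = 5.06 + 18.0 + 11.2 = 34.3 m

34.3 m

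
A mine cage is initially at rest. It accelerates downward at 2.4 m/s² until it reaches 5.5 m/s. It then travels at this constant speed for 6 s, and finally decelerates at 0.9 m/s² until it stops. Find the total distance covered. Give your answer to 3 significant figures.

Phase 1 (accelerating): v₀ = 0 m/s, a = 2.4 m/s².
v = v₀ + at → t = (5.5 − 0) / 2.4 = 2.29 s
v² = v₀² + 2aΔx → Δx = (5.5² − 0²)/(2·2.4) = 6.30 m

Phase 2 (constant speed): v₀ = 5.50 m/s, a = 0 m/s².
v = v₀ + at = 5.50 + (0)(6) = 5.50 m/s
Δx = v₀t + ½at² = 5.50·6 + 0.5·0·6² = 33.0 m

Phase 3 (decelerating): v₀ = 5.50 m/s, a = -0.9 m/s².
v = v₀ + at → t = (0 − 5.50) / -0.9 = 6.11 s
v² = v₀² + 2aΔx → Δx = (0² − 5.50²)/(2·-0.9) = 16.8 m
Total distance = 6.30 + 33.0 + 16.8 = 56.1 m

56.1 m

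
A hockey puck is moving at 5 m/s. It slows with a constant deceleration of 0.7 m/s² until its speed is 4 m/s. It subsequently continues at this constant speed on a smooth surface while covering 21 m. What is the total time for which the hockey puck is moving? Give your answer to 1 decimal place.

Phase 1 (decelerating): v₀ = 5.00 m/s, a = -0.7 m/s².
v = v₀ + at → t = (4 − 5.00) / -0.7 = 1.43 s
v² = v₀² + 2aΔx → Δx = (4² − 5.00²)/(2·-0.7) = 6.43 m

Phase 2 (constant speed): v₀ = 4.00 m/s, a = 0 m/s².
Constant speed: t = d/v = 21/4.00 = 5.25 s
Total time = 1.43 + 5.25 = 6.68 s

6.7 s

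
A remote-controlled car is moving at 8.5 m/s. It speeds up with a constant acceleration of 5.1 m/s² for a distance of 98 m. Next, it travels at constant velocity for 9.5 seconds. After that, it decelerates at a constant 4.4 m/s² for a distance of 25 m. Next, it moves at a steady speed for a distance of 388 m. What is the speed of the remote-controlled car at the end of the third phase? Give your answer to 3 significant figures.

Phase 1 (accelerating): v₀ = 8.50 m/s, a = 5.1 m/s².
v² = v₀² + 2aΔx = 8.50² + 2·5.1·98 = 1070 → v = 32.7 m/s
t = (v − v₀)/a = (32.7 − 8.50)/5.1 = 4.75 s

Phase 2 (constant speed): v₀ = 32.7 m/s, a = 0 m/s².
v = v₀ + at = 32.7 + (0)(9.5) = 32.7 m/s
Δx = v₀t + ½at² = 32.7·9.5 + 0.5·0·9.5² = 311 m

Phase 3 (decelerating): v₀ = 32.7 m/s, a = -4.4 m/s².
v² = v₀² + 2aΔx = 32.7² + 2·-4.4·25 = 852 → v = 29.2 m/s
t = (v − v₀)/a = (29.2 − 32.7)/-4.4 = 0.807 s
Speed at end of phase 3 = 29.2 m/s

29.2 m/s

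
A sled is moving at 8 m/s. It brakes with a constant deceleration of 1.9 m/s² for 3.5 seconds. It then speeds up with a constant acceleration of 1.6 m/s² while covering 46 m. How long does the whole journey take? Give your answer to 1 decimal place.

10.3 s

Phase 1 (decelerating): v₀ = 8.00 m/s, a = -1.9 m/s².
v = v₀ + at = 8.00 + (-1.9)(3.5) = 1.35 m/s
Δx = v₀t + ½at² = 8.00·3.5 + 0.5·-1.9·3.5² = 16.4 m

Phase 2 (accelerating): v₀ = 1.35 m/s, a = 1.6 m/s².
v² = v₀² + 2aΔx = 1.35² + 2·1.6·46 = 149 → v = 12.2 m/s
t = (v − v₀)/a = (12.2 − 1.35)/1.6 = 6.79 s
Total time = 3.50 + 6.79 = 10.3 s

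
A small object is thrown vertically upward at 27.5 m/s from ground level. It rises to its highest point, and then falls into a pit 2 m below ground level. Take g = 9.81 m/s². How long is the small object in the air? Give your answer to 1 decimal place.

Phase 1 (rising): v₀ = 27.5 m/s, a = -9.81 m/s².
v = v₀ + at → t = (0 − 27.5) / -9.81 = 2.80 s
v² = v₀² + 2aΔx → Δx = (0² − 27.5²)/(2·-9.81) = 38.5 m

Phase 2 (falling): v₀ = 0 m/s, a = -9.81 m/s².
Falls 40.5 m from rest: t = √(2·40.5/9.81) = 2.88 s; v = g·t = 28.2 m/s.
Total time = 2.80 + 2.88 = 5.68 s

5.7 s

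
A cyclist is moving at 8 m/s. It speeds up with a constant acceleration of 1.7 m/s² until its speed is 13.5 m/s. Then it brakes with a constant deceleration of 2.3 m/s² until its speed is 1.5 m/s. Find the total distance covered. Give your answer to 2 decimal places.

73.91 m

Phase 1 (accelerating): v₀ = 8.00 m/s, a = 1.7 m/s².
v = v₀ + at → t = (13.5 − 8.00) / 1.7 = 3.24 s
v² = v₀² + 2aΔx → Δx = (13.5² − 8.00²)/(2·1.7) = 34.8 m

Phase 2 (decelerating): v₀ = 13.5 m/s, a = -2.3 m/s².
v = v₀ + at → t = (1.5 − 13.5) / -2.3 = 5.22 s
v² = v₀² + 2aΔx → Δx = (1.5² − 13.5²)/(2·-2.3) = 39.1 m
Total distance = 34.8 + 39.1 = 73.9 m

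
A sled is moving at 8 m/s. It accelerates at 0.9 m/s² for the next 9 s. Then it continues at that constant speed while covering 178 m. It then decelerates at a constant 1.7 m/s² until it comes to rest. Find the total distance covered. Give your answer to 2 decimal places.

362.69 m

Phase 1 (accelerating): v₀ = 8.00 m/s, a = 0.9 m/s².
v = v₀ + at = 8.00 + (0.9)(9) = 16.1 m/s
Δx = v₀t + ½at² = 8.00·9 + 0.5·0.9·9² = 108 m

Phase 2 (constant speed): v₀ = 16.1 m/s, a = 0 m/s².
Constant speed: t = d/v = 178/16.1 = 11.1 s

Phase 3 (decelerating): v₀ = 16.1 m/s, a = -1.7 m/s².
v = v₀ + at → t = (0 − 16.1) / -1.7 = 9.47 s
v² = v₀² + 2aΔx → Δx = (0² − 16.1²)/(2·-1.7) = 76.2 m
Total distance = 108 + 178 + 76.2 = 363 m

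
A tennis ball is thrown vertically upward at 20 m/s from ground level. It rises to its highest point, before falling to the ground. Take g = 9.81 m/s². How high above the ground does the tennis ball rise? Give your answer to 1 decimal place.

20.4 m

Phase 1 (rising): v₀ = 20.0 m/s, a = -9.81 m/s².
v = v₀ + at → t = (0 − 20.0) / -9.81 = 2.04 s
v² = v₀² + 2aΔx → Δx = (0² − 20.0²)/(2·-9.81) = 20.4 m
Maximum height = 20.4 m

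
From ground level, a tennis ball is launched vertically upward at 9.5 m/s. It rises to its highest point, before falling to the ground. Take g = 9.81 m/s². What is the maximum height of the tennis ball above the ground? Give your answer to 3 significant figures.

Phase 1 (rising): v₀ = 9.50 m/s, a = -9.81 m/s².
v = v₀ + at → t = (0 − 9.50) / -9.81 = 0.968 s
v² = v₀² + 2aΔx → Δx = (0² − 9.50²)/(2·-9.81) = 4.60 m
Maximum height = 4.60 m

4.60 m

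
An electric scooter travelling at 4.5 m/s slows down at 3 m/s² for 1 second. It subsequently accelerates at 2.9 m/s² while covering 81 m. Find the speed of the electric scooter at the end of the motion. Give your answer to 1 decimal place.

21.7 m/s

Phase 1 (decelerating): v₀ = 4.50 m/s, a = -3 m/s².
v = v₀ + at = 4.50 + (-3)(1) = 1.50 m/s
Δx = v₀t + ½at² = 4.50·1 + 0.5·-3·1² = 3.00 m

Phase 2 (accelerating): v₀ = 1.50 m/s, a = 2.9 m/s².
v² = v₀² + 2aΔx = 1.50² + 2·2.9·81 = 472 → v = 21.7 m/s
t = (v − v₀)/a = (21.7 − 1.50)/2.9 = 6.97 s
Final speed = 21.7 m/s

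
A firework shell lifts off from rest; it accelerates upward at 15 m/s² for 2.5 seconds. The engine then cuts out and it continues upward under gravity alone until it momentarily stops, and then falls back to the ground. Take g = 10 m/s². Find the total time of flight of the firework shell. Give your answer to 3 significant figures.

Phase 1 (powered ascent): v₀ = 0 m/s, a = 15 m/s².
v = v₀ + at = 0 + (15)(2.5) = 37.5 m/s
Δx = v₀t + ½at² = 0·2.5 + 0.5·15·2.5² = 46.9 m

Phase 2 (coasting upward): v₀ = 37.5 m/s, a = -10 m/s².
v = v₀ + at → t = (0 − 37.5) / -10 = 3.75 s
v² = v₀² + 2aΔx → Δx = (0² − 37.5²)/(2·-10) = 70.3 m

Phase 3 (free fall): v₀ = 0 m/s, a = -10 m/s².
Falls 117 m from rest: t = √(2·117/10) = 4.84 s; v = g·t = 48.4 m/s.
Total time = 2.50 + 3.75 + 4.84 = 11.1 s

11.1 s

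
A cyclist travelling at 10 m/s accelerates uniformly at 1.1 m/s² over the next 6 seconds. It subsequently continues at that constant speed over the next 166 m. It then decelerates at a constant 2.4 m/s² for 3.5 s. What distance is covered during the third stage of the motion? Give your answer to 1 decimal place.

43.4 m

Phase 1 (accelerating): v₀ = 10.0 m/s, a = 1.1 m/s².
v = v₀ + at = 10.0 + (1.1)(6) = 16.6 m/s
Δx = v₀t + ½at² = 10.0·6 + 0.5·1.1·6² = 79.8 m

Phase 2 (constant speed): v₀ = 16.6 m/s, a = 0 m/s².
Constant speed: t = d/v = 166/16.6 = 10.0 s

Phase 3 (decelerating): v₀ = 16.6 m/s, a = -2.4 m/s².
v = v₀ + at = 16.6 + (-2.4)(3.5) = 8.20 m/s
Δx = v₀t + ½at² = 16.6·3.5 + 0.5·-2.4·3.5² = 43.4 m
Distance in phase 3 = 43.4 m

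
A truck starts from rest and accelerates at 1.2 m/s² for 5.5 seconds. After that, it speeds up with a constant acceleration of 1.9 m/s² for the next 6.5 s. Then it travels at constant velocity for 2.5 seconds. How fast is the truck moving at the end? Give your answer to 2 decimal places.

18.95 m/s

Phase 1 (accelerating): v₀ = 0 m/s, a = 1.2 m/s².
v = v₀ + at = 0 + (1.2)(5.5) = 6.60 m/s
Δx = v₀t + ½at² = 0·5.5 + 0.5·1.2·5.5² = 18.1 m

Phase 2 (accelerating): v₀ = 6.60 m/s, a = 1.9 m/s².
v = v₀ + at = 6.60 + (1.9)(6.5) = 18.9 m/s
Δx = v₀t + ½at² = 6.60·6.5 + 0.5·1.9·6.5² = 83.0 m

Phase 3 (constant speed): v₀ = 18.9 m/s, a = 0 m/s².
v = v₀ + at = 18.9 + (0)(2.5) = 18.9 m/s
Δx = v₀t + ½at² = 18.9·2.5 + 0.5·0·2.5² = 47.4 m
Final speed = 18.9 m/s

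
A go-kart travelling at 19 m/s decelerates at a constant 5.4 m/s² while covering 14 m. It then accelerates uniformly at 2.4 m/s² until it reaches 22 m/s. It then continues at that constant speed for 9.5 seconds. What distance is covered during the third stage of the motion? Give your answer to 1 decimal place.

209.0 m

Phase 1 (decelerating): v₀ = 19.0 m/s, a = -5.4 m/s².
v² = v₀² + 2aΔx = 19.0² + 2·-5.4·14 = 210 → v = 14.5 m/s
t = (v − v₀)/a = (14.5 − 19.0)/-5.4 = 0.836 s

Phase 2 (accelerating): v₀ = 14.5 m/s, a = 2.4 m/s².
v = v₀ + at → t = (22 − 14.5) / 2.4 = 3.13 s
v² = v₀² + 2aΔx → Δx = (22² − 14.5²)/(2·2.4) = 57.1 m

Phase 3 (constant speed): v₀ = 22.0 m/s, a = 0 m/s².
v = v₀ + at = 22.0 + (0)(9.5) = 22.0 m/s
Δx = v₀t + ½at² = 22.0·9.5 + 0.5·0·9.5² = 209 m
Distance in phase 3 = 209 m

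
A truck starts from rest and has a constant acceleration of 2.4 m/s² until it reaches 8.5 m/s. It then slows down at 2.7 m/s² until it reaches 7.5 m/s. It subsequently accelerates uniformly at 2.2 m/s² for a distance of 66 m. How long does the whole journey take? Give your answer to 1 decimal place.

9.0 s

Phase 1 (accelerating): v₀ = 0 m/s, a = 2.4 m/s².
v = v₀ + at → t = (8.5 − 0) / 2.4 = 3.54 s
v² = v₀² + 2aΔx → Δx = (8.5² − 0²)/(2·2.4) = 15.1 m

Phase 2 (decelerating): v₀ = 8.50 m/s, a = -2.7 m/s².
v = v₀ + at → t = (7.5 − 8.50) / -2.7 = 0.370 s
v² = v₀² + 2aΔx → Δx = (7.5² − 8.50²)/(2·-2.7) = 2.96 m

Phase 3 (accelerating): v₀ = 7.50 m/s, a = 2.2 m/s².
v² = v₀² + 2aΔx = 7.50² + 2·2.2·66 = 347 → v = 18.6 m/s
t = (v − v₀)/a = (18.6 − 7.50)/2.2 = 5.05 s
Total time = 3.54 + 0.370 + 5.05 = 8.97 s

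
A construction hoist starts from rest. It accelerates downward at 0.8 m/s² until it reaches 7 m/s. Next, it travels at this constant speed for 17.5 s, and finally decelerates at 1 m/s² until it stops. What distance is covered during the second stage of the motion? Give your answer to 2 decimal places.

122.50 m

Phase 1 (accelerating): v₀ = 0 m/s, a = 0.8 m/s².
v = v₀ + at → t = (7 − 0) / 0.8 = 8.75 s
v² = v₀² + 2aΔx → Δx = (7² − 0²)/(2·0.8) = 30.6 m

Phase 2 (constant speed): v₀ = 7.00 m/s, a = 0 m/s².
v = v₀ + at = 7.00 + (0)(17.5) = 7.00 m/s
Δx = v₀t + ½at² = 7.00·17.5 + 0.5·0·17.5² = 122 m
Distance in phase 2 = 122 m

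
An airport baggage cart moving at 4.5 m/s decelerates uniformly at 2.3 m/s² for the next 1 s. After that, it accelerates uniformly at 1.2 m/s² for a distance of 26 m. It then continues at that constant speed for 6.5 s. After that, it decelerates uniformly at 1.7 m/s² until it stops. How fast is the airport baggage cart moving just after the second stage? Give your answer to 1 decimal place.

8.2 m/s

Phase 1 (decelerating): v₀ = 4.50 m/s, a = -2.3 m/s².
v = v₀ + at = 4.50 + (-2.3)(1) = 2.20 m/s
Δx = v₀t + ½at² = 4.50·1 + 0.5·-2.3·1² = 3.35 m

Phase 2 (accelerating): v₀ = 2.20 m/s, a = 1.2 m/s².
v² = v₀² + 2aΔx = 2.20² + 2·1.2·26 = 67.2 → v = 8.20 m/s
t = (v − v₀)/a = (8.20 − 2.20)/1.2 = 5.00 s
Speed at end of phase 2 = 8.20 m/s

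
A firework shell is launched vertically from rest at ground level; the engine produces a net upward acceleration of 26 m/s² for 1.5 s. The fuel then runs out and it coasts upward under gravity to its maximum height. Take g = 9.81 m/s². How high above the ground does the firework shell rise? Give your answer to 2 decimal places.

Phase 1 (powered ascent): v₀ = 0 m/s, a = 26 m/s².
v = v₀ + at = 0 + (26)(1.5) = 39.0 m/s
Δx = v₀t + ½at² = 0·1.5 + 0.5·26·1.5² = 29.2 m

Phase 2 (coasting upward): v₀ = 39.0 m/s, a = -9.81 m/s².
v = v₀ + at → t = (0 − 39.0) / -9.81 = 3.98 s
v² = v₀² + 2aΔx → Δx = (0² − 39.0²)/(2·-9.81) = 77.5 m
Maximum height = 29.2 + 77.5 = 107 m

106.77 m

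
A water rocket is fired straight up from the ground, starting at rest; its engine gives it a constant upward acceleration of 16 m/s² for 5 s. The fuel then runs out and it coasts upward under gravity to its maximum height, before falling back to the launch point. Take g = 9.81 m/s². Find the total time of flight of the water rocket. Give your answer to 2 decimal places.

23.51 s

Phase 1 (powered ascent): v₀ = 0 m/s, a = 16 m/s².
v = v₀ + at = 0 + (16)(5) = 80.0 m/s
Δx = v₀t + ½at² = 0·5 + 0.5·16·5² = 200 m

Phase 2 (coasting upward): v₀ = 80.0 m/s, a = -9.81 m/s².
v = v₀ + at → t = (0 − 80.0) / -9.81 = 8.15 s
v² = v₀² + 2aΔx → Δx = (0² − 80.0²)/(2·-9.81) = 326 m

Phase 3 (free fall): v₀ = 0 m/s, a = -9.81 m/s².
Falls 526 m from rest: t = √(2·526/9.81) = 10.4 s; v = g·t = 102 m/s.
Total time = 5.00 + 8.15 + 10.4 = 23.5 s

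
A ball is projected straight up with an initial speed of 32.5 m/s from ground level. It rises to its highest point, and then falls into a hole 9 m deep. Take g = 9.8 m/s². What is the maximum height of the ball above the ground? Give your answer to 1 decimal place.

Phase 1 (rising): v₀ = 32.5 m/s, a = -9.8 m/s².
v = v₀ + at → t = (0 − 32.5) / -9.8 = 3.32 s
v² = v₀² + 2aΔx → Δx = (0² − 32.5²)/(2·-9.8) = 53.9 m
Maximum height = 53.9 m

53.9 m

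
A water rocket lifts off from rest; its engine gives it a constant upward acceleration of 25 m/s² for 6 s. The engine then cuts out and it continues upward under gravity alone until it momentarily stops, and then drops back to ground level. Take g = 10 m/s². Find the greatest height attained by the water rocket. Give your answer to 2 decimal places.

1575.00 m

Phase 1 (powered ascent): v₀ = 0 m/s, a = 25 m/s².
v = v₀ + at = 0 + (25)(6) = 150 m/s
Δx = v₀t + ½at² = 0·6 + 0.5·25·6² = 450 m

Phase 2 (coasting upward): v₀ = 150 m/s, a = -10 m/s².
v = v₀ + at → t = (0 − 150) / -10 = 15.0 s
v² = v₀² + 2aΔx → Δx = (0² − 150²)/(2·-10) = 1120 m
Maximum height = 450 + 1120 = 1580 m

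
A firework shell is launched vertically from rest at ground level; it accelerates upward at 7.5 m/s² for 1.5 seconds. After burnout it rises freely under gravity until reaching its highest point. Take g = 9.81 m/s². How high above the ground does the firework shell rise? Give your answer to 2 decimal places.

14.89 m

Phase 1 (powered ascent): v₀ = 0 m/s, a = 7.5 m/s².
v = v₀ + at = 0 + (7.5)(1.5) = 11.2 m/s
Δx = v₀t + ½at² = 0·1.5 + 0.5·7.5·1.5² = 8.44 m

Phase 2 (coasting upward): v₀ = 11.2 m/s, a = -9.81 m/s².
v = v₀ + at → t = (0 − 11.2) / -9.81 = 1.15 s
v² = v₀² + 2aΔx → Δx = (0² − 11.2²)/(2·-9.81) = 6.45 m
Maximum height = 8.44 + 6.45 = 14.9 m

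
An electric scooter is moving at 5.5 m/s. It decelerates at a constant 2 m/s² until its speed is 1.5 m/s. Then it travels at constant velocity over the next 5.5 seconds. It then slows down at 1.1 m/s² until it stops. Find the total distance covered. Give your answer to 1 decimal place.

Phase 1 (decelerating): v₀ = 5.50 m/s, a = -2 m/s².
v = v₀ + at → t = (1.5 − 5.50) / -2 = 2.00 s
v² = v₀² + 2aΔx → Δx = (1.5² − 5.50²)/(2·-2) = 7.00 m

Phase 2 (constant speed): v₀ = 1.50 m/s, a = 0 m/s².
v = v₀ + at = 1.50 + (0)(5.5) = 1.50 m/s
Δx = v₀t + ½at² = 1.50·5.5 + 0.5·0·5.5² = 8.25 m

Phase 3 (decelerating): v₀ = 1.50 m/s, a = -1.1 m/s².
v = v₀ + at → t = (0 − 1.50) / -1.1 = 1.36 s
v² = v₀² + 2aΔx → Δx = (0² − 1.50²)/(2·-1.1) = 1.02 m
Total distance = 7.00 + 8.25 + 1.02 = 16.3 m

16.3 m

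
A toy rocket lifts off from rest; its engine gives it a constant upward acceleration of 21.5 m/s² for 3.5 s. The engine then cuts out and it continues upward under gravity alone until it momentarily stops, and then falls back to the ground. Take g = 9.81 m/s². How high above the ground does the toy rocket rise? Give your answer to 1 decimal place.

Phase 1 (powered ascent): v₀ = 0 m/s, a = 21.5 m/s².
v = v₀ + at = 0 + (21.5)(3.5) = 75.2 m/s
Δx = v₀t + ½at² = 0·3.5 + 0.5·21.5·3.5² = 132 m

Phase 2 (coasting upward): v₀ = 75.2 m/s, a = -9.81 m/s².
v = v₀ + at → t = (0 − 75.2) / -9.81 = 7.67 s
v² = v₀² + 2aΔx → Δx = (0² − 75.2²)/(2·-9.81) = 289 m
Maximum height = 132 + 289 = 420 m

420.3 m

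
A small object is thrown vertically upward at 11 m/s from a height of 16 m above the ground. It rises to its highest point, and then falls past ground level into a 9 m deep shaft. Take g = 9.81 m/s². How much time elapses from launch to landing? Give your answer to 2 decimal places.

Phase 1 (rising): v₀ = 11.0 m/s, a = -9.81 m/s².
v = v₀ + at → t = (0 − 11.0) / -9.81 = 1.12 s
v² = v₀² + 2aΔx → Δx = (0² − 11.0²)/(2·-9.81) = 6.17 m

Phase 2 (falling): v₀ = 0 m/s, a = -9.81 m/s².
Falls 31.2 m from rest: t = √(2·31.2/9.81) = 2.52 s; v = g·t = 24.7 m/s.
Total time = 1.12 + 2.52 = 3.64 s

3.64 s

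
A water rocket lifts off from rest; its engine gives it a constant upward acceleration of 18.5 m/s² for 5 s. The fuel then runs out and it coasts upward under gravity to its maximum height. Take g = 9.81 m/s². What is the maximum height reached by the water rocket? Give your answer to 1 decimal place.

667.3 m

Phase 1 (powered ascent): v₀ = 0 m/s, a = 18.5 m/s².
v = v₀ + at = 0 + (18.5)(5) = 92.5 m/s
Δx = v₀t + ½at² = 0·5 + 0.5·18.5·5² = 231 m

Phase 2 (coasting upward): v₀ = 92.5 m/s, a = -9.81 m/s².
v = v₀ + at → t = (0 − 92.5) / -9.81 = 9.43 s
v² = v₀² + 2aΔx → Δx = (0² − 92.5²)/(2·-9.81) = 436 m
Maximum height = 231 + 436 = 667 m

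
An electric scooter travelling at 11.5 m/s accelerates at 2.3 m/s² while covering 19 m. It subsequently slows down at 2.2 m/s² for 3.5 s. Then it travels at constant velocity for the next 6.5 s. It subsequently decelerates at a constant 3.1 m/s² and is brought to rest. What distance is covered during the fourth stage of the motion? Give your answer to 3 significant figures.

Phase 1 (accelerating): v₀ = 11.5 m/s, a = 2.3 m/s².
v² = v₀² + 2aΔx = 11.5² + 2·2.3·19 = 220 → v = 14.8 m/s
t = (v − v₀)/a = (14.8 − 11.5)/2.3 = 1.44 s

Phase 2 (decelerating): v₀ = 14.8 m/s, a = -2.2 m/s².
v = v₀ + at = 14.8 + (-2.2)(3.5) = 7.12 m/s
Δx = v₀t + ½at² = 14.8·3.5 + 0.5·-2.2·3.5² = 38.4 m

Phase 3 (constant speed): v₀ = 7.12 m/s, a = 0 m/s².
v = v₀ + at = 7.12 + (0)(6.5) = 7.12 m/s
Δx = v₀t + ½at² = 7.12·6.5 + 0.5·0·6.5² = 46.3 m

Phase 4 (decelerating): v₀ = 7.12 m/s, a = -3.1 m/s².
v = v₀ + at → t = (0 − 7.12) / -3.1 = 2.30 s
v² = v₀² + 2aΔx → Δx = (0² − 7.12²)/(2·-3.1) = 8.18 m
Distance in phase 4 = 8.18 m

8.18 m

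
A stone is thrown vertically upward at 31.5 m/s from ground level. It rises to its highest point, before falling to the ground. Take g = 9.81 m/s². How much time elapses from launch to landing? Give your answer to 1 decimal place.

6.4 s

Phase 1 (rising): v₀ = 31.5 m/s, a = -9.81 m/s².
v = v₀ + at → t = (0 − 31.5) / -9.81 = 3.21 s
v² = v₀² + 2aΔx → Δx = (0² − 31.5²)/(2·-9.81) = 50.6 m

Phase 2 (falling): v₀ = 0 m/s, a = -9.81 m/s².
Falls 50.6 m from rest: t = √(2·50.6/9.81) = 3.21 s; v = g·t = 31.5 m/s.
Total time = 3.21 + 3.21 = 6.42 s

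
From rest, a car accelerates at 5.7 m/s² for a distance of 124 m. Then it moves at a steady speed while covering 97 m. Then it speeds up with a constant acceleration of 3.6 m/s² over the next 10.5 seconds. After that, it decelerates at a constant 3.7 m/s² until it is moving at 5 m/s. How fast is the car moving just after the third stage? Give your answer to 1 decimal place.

75.4 m/s

Phase 1 (accelerating): v₀ = 0 m/s, a = 5.7 m/s².
v² = v₀² + 2aΔx = 0² + 2·5.7·124 = 1410 → v = 37.6 m/s
t = (v − v₀)/a = (37.6 − 0)/5.7 = 6.60 s

Phase 2 (constant speed): v₀ = 37.6 m/s, a = 0 m/s².
Constant speed: t = d/v = 97/37.6 = 2.58 s

Phase 3 (accelerating): v₀ = 37.6 m/s, a = 3.6 m/s².
v = v₀ + at = 37.6 + (3.6)(10.5) = 75.4 m/s
Δx = v₀t + ½at² = 37.6·10.5 + 0.5·3.6·10.5² = 593 m
Speed at end of phase 3 = 75.4 m/s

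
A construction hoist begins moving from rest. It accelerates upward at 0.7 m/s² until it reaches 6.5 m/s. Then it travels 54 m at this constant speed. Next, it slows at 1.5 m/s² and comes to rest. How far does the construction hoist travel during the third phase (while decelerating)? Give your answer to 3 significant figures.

Phase 1 (accelerating): v₀ = 0 m/s, a = 0.7 m/s².
v = v₀ + at → t = (6.5 − 0) / 0.7 = 9.29 s
v² = v₀² + 2aΔx → Δx = (6.5² − 0²)/(2·0.7) = 30.2 m

Phase 2 (constant speed): v₀ = 6.50 m/s, a = 0 m/s².
Constant speed: t = d/v = 54/6.50 = 8.31 s

Phase 3 (decelerating): v₀ = 6.50 m/s, a = -1.5 m/s².
v = v₀ + at → t = (0 − 6.50) / -1.5 = 4.33 s
v² = v₀² + 2aΔx → Δx = (0² − 6.50²)/(2·-1.5) = 14.1 m
Distance in phase 3 = 14.1 m

14.1 m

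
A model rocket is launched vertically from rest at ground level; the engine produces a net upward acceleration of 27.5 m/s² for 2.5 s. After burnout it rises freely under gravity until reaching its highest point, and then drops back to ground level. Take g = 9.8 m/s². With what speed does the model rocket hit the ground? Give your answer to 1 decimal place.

Phase 1 (powered ascent): v₀ = 0 m/s, a = 27.5 m/s².
v = v₀ + at = 0 + (27.5)(2.5) = 68.8 m/s
Δx = v₀t + ½at² = 0·2.5 + 0.5·27.5·2.5² = 85.9 m

Phase 2 (coasting upward): v₀ = 68.8 m/s, a = -9.8 m/s².
v = v₀ + at → t = (0 − 68.8) / -9.8 = 7.02 s
v² = v₀² + 2aΔx → Δx = (0² − 68.8²)/(2·-9.8) = 241 m

Phase 3 (free fall): v₀ = 0 m/s, a = -9.8 m/s².
Falls 327 m from rest: t = √(2·327/9.8) = 8.17 s; v = g·t = 80.1 m/s.
Impact speed = 80.1 m/s

80.1 m/s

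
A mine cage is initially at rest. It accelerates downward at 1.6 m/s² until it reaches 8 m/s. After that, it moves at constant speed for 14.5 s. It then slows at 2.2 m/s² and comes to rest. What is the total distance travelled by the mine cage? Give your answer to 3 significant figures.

Phase 1 (accelerating): v₀ = 0 m/s, a = 1.6 m/s².
v = v₀ + at → t = (8 − 0) / 1.6 = 5.00 s
v² = v₀² + 2aΔx → Δx = (8² − 0²)/(2·1.6) = 20.0 m

Phase 2 (constant speed): v₀ = 8.00 m/s, a = 0 m/s².
v = v₀ + at = 8.00 + (0)(14.5) = 8.00 m/s
Δx = v₀t + ½at² = 8.00·14.5 + 0.5·0·14.5² = 116 m

Phase 3 (decelerating): v₀ = 8.00 m/s, a = -2.2 m/s².
v = v₀ + at → t = (0 − 8.00) / -2.2 = 3.64 s
v² = v₀² + 2aΔx → Δx = (0² − 8.00²)/(2·-2.2) = 14.5 m
Total distance = 20.0 + 116 + 14.5 = 151 m

151 m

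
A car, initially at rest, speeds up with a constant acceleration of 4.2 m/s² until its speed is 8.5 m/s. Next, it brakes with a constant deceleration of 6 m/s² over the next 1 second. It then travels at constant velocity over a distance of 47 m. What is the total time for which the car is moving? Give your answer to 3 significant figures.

Phase 1 (accelerating): v₀ = 0 m/s, a = 4.2 m/s².
v = v₀ + at → t = (8.5 − 0) / 4.2 = 2.02 s
v² = v₀² + 2aΔx → Δx = (8.5² − 0²)/(2·4.2) = 8.60 m

Phase 2 (decelerating): v₀ = 8.50 m/s, a = -6 m/s².
v = v₀ + at = 8.50 + (-6)(1) = 2.50 m/s
Δx = v₀t + ½at² = 8.50·1 + 0.5·-6·1² = 5.50 m

Phase 3 (constant speed): v₀ = 2.50 m/s, a = 0 m/s².
Constant speed: t = d/v = 47/2.50 = 18.8 s
Total time = 2.02 + 1.00 + 18.8 = 21.8 s

21.8 s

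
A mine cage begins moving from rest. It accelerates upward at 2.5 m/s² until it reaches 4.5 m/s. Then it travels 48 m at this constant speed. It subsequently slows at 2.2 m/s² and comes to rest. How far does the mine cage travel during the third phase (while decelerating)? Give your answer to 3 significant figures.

4.60 m

Phase 1 (accelerating): v₀ = 0 m/s, a = 2.5 m/s².
v = v₀ + at → t = (4.5 − 0) / 2.5 = 1.80 s
v² = v₀² + 2aΔx → Δx = (4.5² − 0²)/(2·2.5) = 4.05 m

Phase 2 (constant speed): v₀ = 4.50 m/s, a = 0 m/s².
Constant speed: t = d/v = 48/4.50 = 10.7 s

Phase 3 (decelerating): v₀ = 4.50 m/s, a = -2.2 m/s².
v = v₀ + at → t = (0 − 4.50) / -2.2 = 2.05 s
v² = v₀² + 2aΔx → Δx = (0² − 4.50²)/(2·-2.2) = 4.60 m
Distance in phase 3 = 4.60 m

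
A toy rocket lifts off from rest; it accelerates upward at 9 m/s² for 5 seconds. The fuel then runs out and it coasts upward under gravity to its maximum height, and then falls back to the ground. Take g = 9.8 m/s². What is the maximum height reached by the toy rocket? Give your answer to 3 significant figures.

Phase 1 (powered ascent): v₀ = 0 m/s, a = 9 m/s².
v = v₀ + at = 0 + (9)(5) = 45.0 m/s
Δx = v₀t + ½at² = 0·5 + 0.5·9·5² = 112 m

Phase 2 (coasting upward): v₀ = 45.0 m/s, a = -9.8 m/s².
v = v₀ + at → t = (0 − 45.0) / -9.8 = 4.59 s
v² = v₀² + 2aΔx → Δx = (0² − 45.0²)/(2·-9.8) = 103 m
Maximum height = 112 + 103 = 216 m

216 m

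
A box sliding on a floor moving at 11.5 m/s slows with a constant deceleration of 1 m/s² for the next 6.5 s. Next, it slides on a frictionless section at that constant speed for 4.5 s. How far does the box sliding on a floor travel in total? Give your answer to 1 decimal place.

76.1 m

Phase 1 (decelerating): v₀ = 11.5 m/s, a = -1 m/s².
v = v₀ + at = 11.5 + (-1)(6.5) = 5.00 m/s
Δx = v₀t + ½at² = 11.5·6.5 + 0.5·-1·6.5² = 53.6 m

Phase 2 (constant speed): v₀ = 5.00 m/s, a = 0 m/s².
v = v₀ + at = 5.00 + (0)(4.5) = 5.00 m/s
Δx = v₀t + ½at² = 5.00·4.5 + 0.5·0·4.5² = 22.5 m
Total distance = 53.6 + 22.5 = 76.1 m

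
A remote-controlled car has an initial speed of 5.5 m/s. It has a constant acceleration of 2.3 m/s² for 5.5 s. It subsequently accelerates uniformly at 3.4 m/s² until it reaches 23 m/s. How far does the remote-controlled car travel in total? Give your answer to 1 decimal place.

Phase 1 (accelerating): v₀ = 5.50 m/s, a = 2.3 m/s².
v = v₀ + at = 5.50 + (2.3)(5.5) = 18.1 m/s
Δx = v₀t + ½at² = 5.50·5.5 + 0.5·2.3·5.5² = 65.0 m

Phase 2 (accelerating): v₀ = 18.1 m/s, a = 3.4 m/s².
v = v₀ + at → t = (23 − 18.1) / 3.4 = 1.43 s
v² = v₀² + 2aΔx → Δx = (23² − 18.1²)/(2·3.4) = 29.3 m
Total distance = 65.0 + 29.3 = 94.4 m

94.4 m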